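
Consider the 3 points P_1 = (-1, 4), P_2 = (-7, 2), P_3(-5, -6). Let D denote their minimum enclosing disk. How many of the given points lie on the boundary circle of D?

Side lengths²: P_1P_2² = 40, P_1P_3² = 116, P_2P_3² = 68.
Since P_1P_3² = 116 ≥ 68 + 40 = 108, the angle opposite P_1P_3 is not acute, so the smallest enclosing circle has P_1P_3 as diameter.
Centre = midpoint of P_1P_3 = (-3, -1), r² = 116/4 = 29.
The points at distance exactly r from the centre are P_1, P_3 — 2 points.

2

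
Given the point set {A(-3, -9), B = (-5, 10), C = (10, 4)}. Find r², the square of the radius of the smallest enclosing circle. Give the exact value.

Side lengths²: AB² = 365, AC² = 338, BC² = 261.
Since AB² = 365 < 338 + 261 = 599, the triangle is acute, so the smallest enclosing circle is the circumcircle.
Circumcentre = (1/14, 13/14), r² = 10585/98.

10585/98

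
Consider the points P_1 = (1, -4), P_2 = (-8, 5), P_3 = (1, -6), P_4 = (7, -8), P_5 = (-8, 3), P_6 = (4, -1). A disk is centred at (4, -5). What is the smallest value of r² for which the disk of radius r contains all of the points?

The required radius is the distance from (4, -5) to the farthest point.
Squared distances: 10, 244, 10, 18, 208, 16.
Maximum is 244, attained at P_2.

244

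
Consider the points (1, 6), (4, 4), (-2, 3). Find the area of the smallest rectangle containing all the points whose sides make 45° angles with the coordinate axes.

17.5

In coordinates u = x + y, v = x − y the rectangle is axis-aligned; the map (x,y)→(u,v) scales areas by 2.
u-values: 7, 8, 1; range = 8 − 1 = 7.
v-values: -5, 0, -5; range = 0 − (-5) = 5.
Area = (7 × 5) / 2 = 17.5.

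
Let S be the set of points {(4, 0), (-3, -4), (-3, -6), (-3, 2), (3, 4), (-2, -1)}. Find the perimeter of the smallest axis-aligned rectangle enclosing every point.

Width = max x − min x = 4 − (-3) = 7.
Height = max y − min y = 4 − (-6) = 10.
Perimeter = 2(7 + 10) = 34.

34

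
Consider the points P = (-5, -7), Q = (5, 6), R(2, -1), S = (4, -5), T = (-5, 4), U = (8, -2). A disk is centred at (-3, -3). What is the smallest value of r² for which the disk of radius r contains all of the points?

The required radius is the distance from (-3, -3) to the farthest point.
Squared distances: 20, 145, 29, 53, 53, 122.
Maximum is 145, attained at Q.

145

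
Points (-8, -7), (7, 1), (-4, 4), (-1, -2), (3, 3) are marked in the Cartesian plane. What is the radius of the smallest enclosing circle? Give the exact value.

A smallest enclosing disk is always determined by at most three of the input points on its boundary.
The farthest pair is (-8, -7)–(7, 1) with squared distance 289. The circle on this segment as diameter has centre (-0.5, -3) and r² = 289/4 = 72.25.
Check (-4, 4): distance² to centre = 61.25 ≤ 72.25, so it lies inside.
All remaining points lie in this disk, and no smaller disk contains both endpoints, so this is the minimum enclosing circle.
r = √(72.25) = 8.5.

8.5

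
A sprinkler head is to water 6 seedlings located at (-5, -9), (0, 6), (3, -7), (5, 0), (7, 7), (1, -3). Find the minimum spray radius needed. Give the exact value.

The minimum enclosing circle of a finite set is fixed by two of the points (as a diameter) or three (as a circumcircle).
The farthest pair is (-5, -9)–(7, 7) with squared distance 400. The circle on this segment as diameter has centre (1, -1) and r² = 400/4 = 100.
Check (0, 6): distance² to centre = 50 ≤ 100, so it lies inside.
All remaining points lie in this disk, and no smaller disk contains both endpoints, so this is the minimum enclosing circle.
r = √100 = 10.

10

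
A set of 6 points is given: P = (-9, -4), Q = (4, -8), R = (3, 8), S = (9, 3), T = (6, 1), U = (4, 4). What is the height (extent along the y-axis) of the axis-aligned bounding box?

16

max y = 8, min y = -8, so height = 16.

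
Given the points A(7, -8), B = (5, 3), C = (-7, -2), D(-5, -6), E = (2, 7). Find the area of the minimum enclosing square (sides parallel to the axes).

225

The bounding box has width 14 and height 15.
An axis-aligned square enclosing the set must have side ≥ max(width, height).
So the minimum side is max(14, 15) = 15.
Area = 15² = 225.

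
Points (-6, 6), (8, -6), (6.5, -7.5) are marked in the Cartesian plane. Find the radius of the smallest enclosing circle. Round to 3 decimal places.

Call the three points A, B, C in the order given.
Side lengths²: AB² = 340, AC² = 338.5, BC² = 4.5.
Since AB² = 340 < 338.5 + 4.5 = 343, the triangle is acute, so the smallest enclosing circle is the circumcircle.
Circumcentre = (10/13, -7/26), r² = 57545/676.
r = √(57545/676) ≈ 9.226.

9.226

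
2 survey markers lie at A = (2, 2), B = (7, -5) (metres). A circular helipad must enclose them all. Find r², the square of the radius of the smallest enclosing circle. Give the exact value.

18.5

The smallest circle enclosing two points has them as diameter endpoints.
Centre = midpoint = (4.5, -1.5); r² = |AB|²/4 = 74/4 = 18.5.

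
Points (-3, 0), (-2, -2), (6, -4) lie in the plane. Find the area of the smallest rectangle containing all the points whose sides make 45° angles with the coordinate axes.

In coordinates u = x + y, v = x − y the rectangle is axis-aligned; the map (x,y)→(u,v) scales areas by 2.
u-values: -3, -4, 2; range = 2 − (-4) = 6.
v-values: -3, 0, 10; range = 10 − (-3) = 13.
Area = (6 × 13) / 2 = 39.

39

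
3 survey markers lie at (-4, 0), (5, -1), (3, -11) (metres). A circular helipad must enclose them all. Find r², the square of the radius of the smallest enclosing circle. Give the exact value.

45305/1058

Call the three points A, B, C in the order given.
Side lengths²: AB² = 82, AC² = 170, BC² = 104.
Since AC² = 170 < 104 + 82 = 186, the triangle is acute, so the smallest enclosing circle is the circumcircle.
Circumcentre = (-1/46, -239/46), r² = 45305/1058.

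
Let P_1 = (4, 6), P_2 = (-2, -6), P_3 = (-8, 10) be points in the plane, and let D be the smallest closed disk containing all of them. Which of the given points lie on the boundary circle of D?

P_1, P_2, P_3

Side lengths²: P_1P_2² = 180, P_1P_3² = 160, P_2P_3² = 292.
Since P_2P_3² = 292 < 180 + 160 = 340, the triangle is acute, so the smallest enclosing circle is the circumcircle.
Circumcentre = (-27/7, 17/7), r² = 3650/49.
The points at distance exactly r from the centre are P_1, P_2, P_3 — 3 points.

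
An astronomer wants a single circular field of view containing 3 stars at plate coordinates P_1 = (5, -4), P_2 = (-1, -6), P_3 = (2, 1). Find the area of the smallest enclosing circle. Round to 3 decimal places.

Side lengths²: P_1P_2² = 40, P_1P_3² = 34, P_2P_3² = 58.
Since P_2P_3² = 58 < 40 + 34 = 74, the triangle is acute, so the smallest enclosing circle is the circumcircle.
Circumcentre = (23/18, -17/6), r² = 2465/162.
Area = π·r² = π·2465/162 ≈ 47.803.

47.803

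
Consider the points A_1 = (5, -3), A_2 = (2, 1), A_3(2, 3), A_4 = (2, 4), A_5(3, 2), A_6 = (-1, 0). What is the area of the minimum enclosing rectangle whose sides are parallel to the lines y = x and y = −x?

In coordinates u = x + y, v = x − y the rectangle is axis-aligned; the map (x,y)→(u,v) scales areas by 2.
u-values: 2, 3, 5, 6, 5, -1; range = 6 − (-1) = 7.
v-values: 8, 1, -1, -2, 1, -1; range = 8 − (-2) = 10.
Area = (7 × 10) / 2 = 35.

35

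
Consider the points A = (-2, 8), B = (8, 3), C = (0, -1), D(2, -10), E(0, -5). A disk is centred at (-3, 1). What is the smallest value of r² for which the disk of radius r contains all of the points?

146

The required radius is the distance from (-3, 1) to the farthest point.
Squared distances: 50, 125, 13, 146, 45.
Maximum is 146, attained at D.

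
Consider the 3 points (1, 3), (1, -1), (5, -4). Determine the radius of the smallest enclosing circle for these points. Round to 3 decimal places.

Call the three points A, B, C in the order given.
Side lengths²: AB² = 16, AC² = 65, BC² = 25.
Since AC² = 65 ≥ 25 + 16 = 41, the angle opposite AC is not acute, so the smallest enclosing circle has AC as diameter.
Centre = midpoint of AC = (3, -0.5), r² = 65/4 = 16.25.
r = √(16.25) ≈ 4.031.

4.031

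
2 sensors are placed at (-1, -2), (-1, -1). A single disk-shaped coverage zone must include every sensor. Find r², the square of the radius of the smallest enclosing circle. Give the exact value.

0.25

The smallest circle enclosing two points has them as diameter endpoints.
Centre = midpoint = (-1, -1.5); r² = |(-1, -2)−(-1, -1)|²/4 = 1/4 = 0.25.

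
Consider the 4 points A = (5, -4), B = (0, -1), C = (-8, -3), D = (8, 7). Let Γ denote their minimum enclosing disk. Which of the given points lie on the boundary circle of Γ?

C, D

By Welzl's lemma the MEC is supported by two points (diametrically opposite) or three points (on a circumcircle).
The farthest pair is C–D with squared distance 356. The circle on this segment as diameter has centre (0, 2) and r² = 356/4 = 89.
Check A: distance² to centre = 61 ≤ 89, so it lies inside.
All remaining points lie in this disk, and no smaller disk contains both endpoints, so this is the minimum enclosing circle.
The points at distance exactly r from the centre are C, D — 2 points.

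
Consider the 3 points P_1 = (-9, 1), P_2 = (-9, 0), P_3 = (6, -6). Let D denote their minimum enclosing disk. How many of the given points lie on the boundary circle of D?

Side lengths²: P_1P_2² = 1, P_1P_3² = 274, P_2P_3² = 261.
Since P_1P_3² = 274 ≥ 261 + 1 = 262, the angle opposite P_1P_3 is not acute, so the smallest enclosing circle has P_1P_3 as diameter.
Centre = midpoint of P_1P_3 = (-1.5, -2.5), r² = 274/4 = 68.5.
The points at distance exactly r from the centre are P_1, P_3 — 2 points.

2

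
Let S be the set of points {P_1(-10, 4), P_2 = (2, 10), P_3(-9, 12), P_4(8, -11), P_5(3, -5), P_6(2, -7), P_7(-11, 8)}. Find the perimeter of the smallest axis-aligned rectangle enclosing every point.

Width = max x − min x = 8 − (-11) = 19.
Height = max y − min y = 12 − (-11) = 23.
Perimeter = 2(19 + 23) = 84.

84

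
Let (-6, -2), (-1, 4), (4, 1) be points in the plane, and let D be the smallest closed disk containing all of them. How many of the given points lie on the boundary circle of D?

Call the three points A, B, C in the order given.
Side lengths²: AB² = 61, AC² = 109, BC² = 34.
Since AC² = 109 ≥ 61 + 34 = 95, the angle opposite AC is not acute, so the smallest enclosing circle has AC as diameter.
Centre = midpoint of AC = (-1, -0.5), r² = 109/4 = 27.25.
The points at distance exactly r from the centre are (-6, -2), (4, 1) — 2 points.

2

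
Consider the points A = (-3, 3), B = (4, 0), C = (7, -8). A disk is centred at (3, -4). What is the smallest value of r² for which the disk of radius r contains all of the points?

The required radius is the distance from (3, -4) to the farthest point.
Squared distances: 85, 17, 32.
Maximum is 85, attained at A.

85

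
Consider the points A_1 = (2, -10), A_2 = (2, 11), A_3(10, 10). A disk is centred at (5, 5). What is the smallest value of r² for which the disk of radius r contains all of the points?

234

The required radius is the distance from (5, 5) to the farthest point.
Squared distances: 234, 45, 50.
Maximum is 234, attained at A_1.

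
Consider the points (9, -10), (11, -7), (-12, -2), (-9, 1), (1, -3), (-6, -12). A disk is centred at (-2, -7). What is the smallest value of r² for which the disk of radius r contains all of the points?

169

The required radius is the distance from (-2, -7) to the farthest point.
Squared distances: 130, 169, 125, 113, 25, 41.
Maximum is 169, attained at (11, -7).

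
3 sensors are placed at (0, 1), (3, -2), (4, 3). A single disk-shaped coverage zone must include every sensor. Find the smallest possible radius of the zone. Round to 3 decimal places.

Call the three points A, B, C in the order given.
Side lengths²: AB² = 18, AC² = 20, BC² = 26.
Since BC² = 26 < 20 + 18 = 38, the triangle is acute, so the smallest enclosing circle is the circumcircle.
Circumcentre = (8/3, 2/3), r² = 65/9.
r = √(65/9) ≈ 2.687.

2.687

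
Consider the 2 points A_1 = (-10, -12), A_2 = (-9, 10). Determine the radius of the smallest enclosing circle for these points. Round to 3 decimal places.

The smallest circle enclosing two points has them as diameter endpoints.
Centre = midpoint = (-9.5, -1); r² = |A_1A_2|²/4 = 485/4 = 121.25.
r = √(121.25) ≈ 11.011.

11.011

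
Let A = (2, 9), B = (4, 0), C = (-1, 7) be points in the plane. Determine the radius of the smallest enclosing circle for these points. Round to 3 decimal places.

Side lengths²: AB² = 85, AC² = 13, BC² = 74.
Since AB² = 85 < 74 + 13 = 87, the triangle is acute, so the smallest enclosing circle is the circumcircle.
Circumcentre = (177/62, 277/62), r² = 40885/1922.
r = √(40885/1922) ≈ 4.612.

4.612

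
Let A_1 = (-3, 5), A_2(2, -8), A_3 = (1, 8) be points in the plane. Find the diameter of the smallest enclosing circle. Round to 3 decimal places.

16.031

Side lengths²: A_1A_2² = 194, A_1A_3² = 25, A_2A_3² = 257.
Since A_2A_3² = 257 ≥ 194 + 25 = 219, the angle opposite A_2A_3 is not acute, so the smallest enclosing circle has A_2A_3 as diameter.
Centre = midpoint of A_2A_3 = (1.5, 0), r² = 257/4 = 64.25.
Diameter = 2r = 2√(64.25) ≈ 16.031.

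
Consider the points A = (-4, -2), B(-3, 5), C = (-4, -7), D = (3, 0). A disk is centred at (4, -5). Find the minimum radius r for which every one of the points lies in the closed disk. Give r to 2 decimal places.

The required radius is the distance from (4, -5) to the farthest point.
Squared distances: 73, 149, 68, 26.
Maximum is 149, attained at B.
r = √149 ≈ 12.21.

12.21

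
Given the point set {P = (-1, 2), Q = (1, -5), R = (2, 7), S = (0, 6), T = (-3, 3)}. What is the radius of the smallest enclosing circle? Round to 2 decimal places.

The minimum enclosing circle of a finite set is fixed by two of the points (as a diameter) or three (as a circumcircle).
The farthest pair is Q–R with squared distance 145. The circle on this segment as diameter has centre (1.5, 1) and r² = 145/4 = 36.25.
Check P: distance² to centre = 7.25 ≤ 36.25, so it lies inside.
All remaining points lie in this disk, and no smaller disk contains both endpoints, so this is the minimum enclosing circle.
r = √(36.25) ≈ 6.02.

6.02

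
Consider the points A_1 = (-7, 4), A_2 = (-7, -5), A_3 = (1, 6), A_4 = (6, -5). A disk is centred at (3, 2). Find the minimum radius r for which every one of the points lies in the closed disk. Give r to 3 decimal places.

The required radius is the distance from (3, 2) to the farthest point.
Squared distances: 104, 149, 20, 58.
Maximum is 149, attained at A_2.
r = √149 ≈ 12.207.

12.207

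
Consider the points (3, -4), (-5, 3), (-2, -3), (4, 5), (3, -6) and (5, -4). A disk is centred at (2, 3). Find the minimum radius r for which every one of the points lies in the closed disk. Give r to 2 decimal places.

The required radius is the distance from (2, 3) to the farthest point.
Squared distances: 50, 49, 52, 8, 82, 58.
Maximum is 82, attained at (3, -6).
r = √82 ≈ 9.06.

9.06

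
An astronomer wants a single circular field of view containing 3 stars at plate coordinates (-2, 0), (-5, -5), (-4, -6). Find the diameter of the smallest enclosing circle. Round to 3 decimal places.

6.325

Call the three points A, B, C in the order given.
Side lengths²: AB² = 34, AC² = 40, BC² = 2.
Since AC² = 40 ≥ 34 + 2 = 36, the angle opposite AC is not acute, so the smallest enclosing circle has AC as diameter.
Centre = midpoint of AC = (-3, -3), r² = 40/4 = 10.
Diameter = 2r = 2√10 ≈ 6.325.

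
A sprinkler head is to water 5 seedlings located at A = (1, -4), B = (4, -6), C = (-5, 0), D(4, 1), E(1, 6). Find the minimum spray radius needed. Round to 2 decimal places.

6.31

The minimum enclosing circle of a finite set is fixed by two of the points (as a diameter) or three (as a circumcircle).
The minimum enclosing circle is determined by three boundary points: B, C, E.
Their circumcentre is (1.3, -0.3) with r² = 39.78.
The farthest remaining point A is at distance² 13.78 ≤ 39.78.
r = √(39.78) ≈ 6.31.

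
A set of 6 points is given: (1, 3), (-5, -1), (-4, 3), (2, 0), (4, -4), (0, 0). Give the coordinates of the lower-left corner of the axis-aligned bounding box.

x-range [-5, 4], y-range [-4, 3].
The lower-left corner is (-5, -4).

(-5, -4)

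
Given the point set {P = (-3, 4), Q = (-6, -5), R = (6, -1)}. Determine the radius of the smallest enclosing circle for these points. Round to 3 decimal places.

Side lengths²: PQ² = 90, PR² = 106, QR² = 160.
Since QR² = 160 < 106 + 90 = 196, the triangle is acute, so the smallest enclosing circle is the circumcircle.
Circumcentre = (-0.375, -1.875), r² = 41.40625.
r = √(41.40625) ≈ 6.435.

6.435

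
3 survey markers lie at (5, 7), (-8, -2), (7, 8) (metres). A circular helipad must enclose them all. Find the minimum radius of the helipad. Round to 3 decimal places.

Call the three points A, B, C in the order given.
Side lengths²: AB² = 250, AC² = 5, BC² = 325.
Since BC² = 325 ≥ 250 + 5 = 255, the angle opposite BC is not acute, so the smallest enclosing circle has BC as diameter.
Centre = midpoint of BC = (-0.5, 3), r² = 325/4 = 81.25.
r = √(81.25) ≈ 9.014.

9.014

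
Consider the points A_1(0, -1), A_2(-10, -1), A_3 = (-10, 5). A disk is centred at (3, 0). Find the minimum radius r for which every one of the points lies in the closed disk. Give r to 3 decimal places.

The required radius is the distance from (3, 0) to the farthest point.
Squared distances: 10, 170, 194.
Maximum is 194, attained at A_3.
r = √194 ≈ 13.928.

13.928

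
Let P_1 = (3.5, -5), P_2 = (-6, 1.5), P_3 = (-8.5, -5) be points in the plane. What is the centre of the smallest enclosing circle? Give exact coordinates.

Side lengths²: P_1P_2² = 132.5, P_1P_3² = 144, P_2P_3² = 48.5.
Since P_1P_3² = 144 < 132.5 + 48.5 = 181, the triangle is acute, so the smallest enclosing circle is the circumcircle.
Circumcentre = (-2.5, -93/26), r² = 25705/676.
Centre = (-2.5, -93/26).

(-2.5, -93/26)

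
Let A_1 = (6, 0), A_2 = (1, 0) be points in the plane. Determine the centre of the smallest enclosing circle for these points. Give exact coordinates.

The smallest circle enclosing two points has them as diameter endpoints.
Centre = midpoint = (3.5, 0); r² = |A_1A_2|²/4 = 25/4 = 6.25.
Centre = (3.5, 0).

(3.5, 0)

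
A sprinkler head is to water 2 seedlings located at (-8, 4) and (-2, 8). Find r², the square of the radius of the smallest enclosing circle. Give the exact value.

The smallest circle enclosing two points has them as diameter endpoints.
Centre = midpoint = (-5, 6); r² = |(-8, 4)−(-2, 8)|²/4 = 52/4 = 13.

13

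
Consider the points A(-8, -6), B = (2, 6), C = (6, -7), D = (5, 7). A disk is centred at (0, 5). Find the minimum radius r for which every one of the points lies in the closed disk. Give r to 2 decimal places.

13.60

The required radius is the distance from (0, 5) to the farthest point.
Squared distances: 185, 5, 180, 29.
Maximum is 185, attained at A.
r = √185 ≈ 13.60.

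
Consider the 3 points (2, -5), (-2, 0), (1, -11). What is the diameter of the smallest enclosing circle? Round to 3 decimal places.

Call the three points A, B, C in the order given.
Side lengths²: AB² = 41, AC² = 37, BC² = 130.
Since BC² = 130 ≥ 41 + 37 = 78, the angle opposite BC is not acute, so the smallest enclosing circle has BC as diameter.
Centre = midpoint of BC = (-0.5, -5.5), r² = 130/4 = 32.5.
Diameter = 2r = 2√(32.5) ≈ 11.402.

11.402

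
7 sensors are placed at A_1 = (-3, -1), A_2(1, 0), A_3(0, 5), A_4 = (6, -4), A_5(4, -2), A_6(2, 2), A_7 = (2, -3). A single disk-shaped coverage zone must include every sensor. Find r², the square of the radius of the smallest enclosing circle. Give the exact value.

2925/98

The minimum enclosing circle is determined by three boundary points: A_1, A_3, A_4.
Their circumcentre is (33/14, 1/14) with r² = 2925/98.
The farthest remaining point A_7 is at distance² 937/98 ≤ 2925/98.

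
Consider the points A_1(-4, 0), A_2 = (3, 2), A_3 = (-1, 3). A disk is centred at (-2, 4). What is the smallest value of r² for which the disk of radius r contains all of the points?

29

The required radius is the distance from (-2, 4) to the farthest point.
Squared distances: 20, 29, 2.
Maximum is 29, attained at A_2.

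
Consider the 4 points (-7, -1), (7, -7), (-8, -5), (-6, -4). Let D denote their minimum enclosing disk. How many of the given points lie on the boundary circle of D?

3

The minimum enclosing circle is determined by three boundary points: (-7, -1), (7, -7), (-8, -5).
Their circumcentre is (-21/62, -297/62) with r² = 112897/1922.
The farthest remaining point (-6, -4) is at distance² 62801/1922 ≤ 112897/1922.
The points at distance exactly r from the centre are (-7, -1), (7, -7), (-8, -5) — 3 points.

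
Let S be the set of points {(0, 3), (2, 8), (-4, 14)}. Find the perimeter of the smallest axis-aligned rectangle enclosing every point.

Width = max x − min x = 2 − (-4) = 6.
Height = max y − min y = 14 − 3 = 11.
Perimeter = 2(6 + 11) = 34.

34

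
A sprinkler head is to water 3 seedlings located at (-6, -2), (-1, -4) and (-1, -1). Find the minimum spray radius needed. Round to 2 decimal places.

2.75

Call the three points A, B, C in the order given.
Side lengths²: AB² = 29, AC² = 26, BC² = 9.
Since AB² = 29 < 26 + 9 = 35, the triangle is acute, so the smallest enclosing circle is the circumcircle.
Circumcentre = (-3.3, -2.5), r² = 7.54.
r = √(7.54) ≈ 2.75.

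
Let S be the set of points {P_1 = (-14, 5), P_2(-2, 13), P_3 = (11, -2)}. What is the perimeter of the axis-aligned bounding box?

80

Width = max x − min x = 11 − (-14) = 25.
Height = max y − min y = 13 − (-2) = 15.
Perimeter = 2(25 + 15) = 80.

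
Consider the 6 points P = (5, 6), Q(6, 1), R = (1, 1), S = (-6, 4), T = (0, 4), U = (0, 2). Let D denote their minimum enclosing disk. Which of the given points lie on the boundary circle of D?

A smallest enclosing disk is always determined by at most three of the input points on its boundary.
The farthest pair is Q–S with squared distance 153. The circle on this segment as diameter has centre (0, 2.5) and r² = 153/4 = 38.25.
Check P: distance² to centre = 37.25 ≤ 38.25, so it lies inside.
All remaining points lie in this disk, and no smaller disk contains both endpoints, so this is the minimum enclosing circle.
The points at distance exactly r from the centre are Q, S — 2 points.

Q, S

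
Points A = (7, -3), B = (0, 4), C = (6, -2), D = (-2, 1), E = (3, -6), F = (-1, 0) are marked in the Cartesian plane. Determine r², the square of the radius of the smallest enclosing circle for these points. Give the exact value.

2725/98

A smallest enclosing disk is always determined by at most three of the input points on its boundary.
The minimum enclosing circle is determined by three boundary points: A, B, E.
Their circumcentre is (31/14, -11/14) with r² = 2725/98.
The farthest remaining point D is at distance² 2053/98 ≤ 2725/98.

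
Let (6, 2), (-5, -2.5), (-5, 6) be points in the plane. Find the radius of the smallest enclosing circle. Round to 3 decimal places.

6.323

Call the three points A, B, C in the order given.
Side lengths²: AB² = 141.25, AC² = 137, BC² = 72.25.
Since AB² = 141.25 < 137 + 72.25 = 209.25, the triangle is acute, so the smallest enclosing circle is the circumcircle.
Circumcentre = (-7/22, 1.75), r² = 77405/1936.
r = √(77405/1936) ≈ 6.323.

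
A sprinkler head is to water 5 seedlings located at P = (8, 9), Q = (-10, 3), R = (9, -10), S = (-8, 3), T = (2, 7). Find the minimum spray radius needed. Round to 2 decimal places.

11.94

The minimum enclosing circle is determined by three boundary points: P, Q, R.
Their circumcentre is (75/58, -51/58) with r² = 239825/1682.
The farthest remaining point S is at distance² 170573/1682 ≤ 239825/1682.
r = √(239825/1682) ≈ 11.94.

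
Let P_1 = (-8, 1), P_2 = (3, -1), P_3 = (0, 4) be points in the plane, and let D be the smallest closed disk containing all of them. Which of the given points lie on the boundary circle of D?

P_1, P_2

Side lengths²: P_1P_2² = 125, P_1P_3² = 73, P_2P_3² = 34.
Since P_1P_2² = 125 ≥ 73 + 34 = 107, the angle opposite P_1P_2 is not acute, so the smallest enclosing circle has P_1P_2 as diameter.
Centre = midpoint of P_1P_2 = (-2.5, 0), r² = 125/4 = 31.25.
The points at distance exactly r from the centre are P_1, P_2 — 2 points.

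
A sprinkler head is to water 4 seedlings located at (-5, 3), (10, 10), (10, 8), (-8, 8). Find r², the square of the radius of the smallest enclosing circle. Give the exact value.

The minimum enclosing circle of a finite set is fixed by two of the points (as a diameter) or three (as a circumcircle).
The farthest pair is (10, 10)–(-8, 8) with squared distance 328. The circle on this segment as diameter has centre (1, 9) and r² = 328/4 = 82.
Check (-5, 3): distance² to centre = 72 ≤ 82, so it lies inside.
All remaining points lie in this disk, and no smaller disk contains both endpoints, so this is the minimum enclosing circle.

82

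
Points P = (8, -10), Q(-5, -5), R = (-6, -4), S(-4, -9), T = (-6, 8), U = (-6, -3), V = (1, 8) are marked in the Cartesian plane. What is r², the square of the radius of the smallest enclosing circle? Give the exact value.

130

A smallest enclosing disk is always determined by at most three of the input points on its boundary.
The farthest pair is P–T with squared distance 520. The circle on this segment as diameter has centre (1, -1) and r² = 520/4 = 130.
Check Q: distance² to centre = 52 ≤ 130, so it lies inside.
All remaining points lie in this disk, and no smaller disk contains both endpoints, so this is the minimum enclosing circle.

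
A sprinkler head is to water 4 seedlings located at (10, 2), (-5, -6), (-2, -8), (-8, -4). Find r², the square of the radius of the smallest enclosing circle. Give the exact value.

By Welzl's lemma the MEC is supported by two points (diametrically opposite) or three points (on a circumcircle).
The farthest pair is (10, 2)–(-8, -4) with squared distance 360. The circle on this segment as diameter has centre (1, -1) and r² = 360/4 = 90.
Check (-5, -6): distance² to centre = 61 ≤ 90, so it lies inside.
All remaining points lie in this disk, and no smaller disk contains both endpoints, so this is the minimum enclosing circle.

90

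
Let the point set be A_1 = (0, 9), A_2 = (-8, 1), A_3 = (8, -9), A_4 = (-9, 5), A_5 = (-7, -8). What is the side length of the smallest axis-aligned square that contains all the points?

The bounding box has width 17 and height 18.
An axis-aligned square enclosing the set must have side ≥ max(width, height).
So the minimum side is max(17, 18) = 18.

18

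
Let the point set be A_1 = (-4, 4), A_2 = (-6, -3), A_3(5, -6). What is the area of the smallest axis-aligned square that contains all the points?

121

The bounding box has width 11 and height 10.
An axis-aligned square enclosing the set must have side ≥ max(width, height).
So the minimum side is max(11, 10) = 11.
Area = 11² = 121.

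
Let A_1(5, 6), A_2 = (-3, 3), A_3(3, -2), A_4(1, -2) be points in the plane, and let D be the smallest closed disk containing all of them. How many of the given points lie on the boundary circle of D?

The minimum enclosing circle of a finite set is fixed by two of the points (as a diameter) or three (as a circumcircle).
The minimum enclosing circle is determined by three boundary points: A_1, A_2, A_3.
Their circumcentre is (50/29, 149/58) with r² = 75701/3364.
The farthest remaining point A_4 is at distance² 71989/3364 ≤ 75701/3364.
The points at distance exactly r from the centre are A_1, A_2, A_3 — 3 points.

3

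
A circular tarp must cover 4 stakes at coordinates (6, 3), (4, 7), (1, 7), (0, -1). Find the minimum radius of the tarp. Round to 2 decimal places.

By Welzl's lemma the MEC is supported by two points (diametrically opposite) or three points (on a circumcircle).
The farthest pair is (4, 7)–(0, -1) with squared distance 80. The circle on this segment as diameter has centre (2, 3) and r² = 80/4 = 20.
Check (6, 3): distance² to centre = 16 ≤ 20, so it lies inside.
All remaining points lie in this disk, and no smaller disk contains both endpoints, so this is the minimum enclosing circle.
r = √20 ≈ 4.47.

4.47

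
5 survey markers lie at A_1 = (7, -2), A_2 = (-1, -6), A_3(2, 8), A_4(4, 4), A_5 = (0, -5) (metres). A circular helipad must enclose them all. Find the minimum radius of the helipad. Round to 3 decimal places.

7.159

The minimum enclosing circle of a finite set is fixed by two of the points (as a diameter) or three (as a circumcircle).
The farthest pair is A_2–A_3 with squared distance 205. The circle on this segment as diameter has centre (0.5, 1) and r² = 205/4 = 51.25.
Check A_1: distance² to centre = 51.25 ≤ 51.25, so it lies inside.
All remaining points lie in this disk, and no smaller disk contains both endpoints, so this is the minimum enclosing circle.
r = √(51.25) ≈ 7.159.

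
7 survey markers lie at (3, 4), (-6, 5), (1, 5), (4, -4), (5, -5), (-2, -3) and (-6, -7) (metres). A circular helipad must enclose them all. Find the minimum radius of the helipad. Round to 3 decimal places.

7.555

The minimum enclosing circle is determined by three boundary points: (-6, 5), (5, -5), (-6, -7).
Their circumcentre is (-31/22, -1) with r² = 27625/484.
The farthest remaining point (3, 4) is at distance² 21509/484 ≤ 27625/484.
r = √(27625/484) ≈ 7.555.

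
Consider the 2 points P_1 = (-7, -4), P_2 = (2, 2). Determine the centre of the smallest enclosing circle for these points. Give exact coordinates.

The smallest circle enclosing two points has them as diameter endpoints.
Centre = midpoint = (-2.5, -1); r² = |P_1P_2|²/4 = 117/4 = 29.25.
Centre = (-2.5, -1).

(-2.5, -1)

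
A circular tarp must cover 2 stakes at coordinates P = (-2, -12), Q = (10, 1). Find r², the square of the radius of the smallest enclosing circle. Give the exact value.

The smallest circle enclosing two points has them as diameter endpoints.
Centre = midpoint = (4, -5.5); r² = |PQ|²/4 = 313/4 = 78.25.

78.25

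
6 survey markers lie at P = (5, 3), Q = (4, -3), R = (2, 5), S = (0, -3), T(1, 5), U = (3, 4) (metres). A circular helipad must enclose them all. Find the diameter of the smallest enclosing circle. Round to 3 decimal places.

The minimum enclosing circle is determined by three boundary points: Q, S, T.
Their circumcentre is (2, 0.8125) with r² = 18.53515625.
The farthest remaining point R is at distance² 17.53515625 ≤ 18.53515625.
Diameter = 2r = 2√(18.53515625) ≈ 8.610.

8.610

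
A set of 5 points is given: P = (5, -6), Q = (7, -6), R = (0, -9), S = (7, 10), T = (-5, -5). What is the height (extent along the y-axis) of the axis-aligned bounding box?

19

max y = 10, min y = -9, so height = 19.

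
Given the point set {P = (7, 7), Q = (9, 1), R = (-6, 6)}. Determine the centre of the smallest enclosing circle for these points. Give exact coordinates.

(1.5, 3.5)

Side lengths²: PQ² = 40, PR² = 170, QR² = 250.
Since QR² = 250 ≥ 170 + 40 = 210, the angle opposite QR is not acute, so the smallest enclosing circle has QR as diameter.
Centre = midpoint of QR = (1.5, 3.5), r² = 250/4 = 62.5.
Centre = (1.5, 3.5).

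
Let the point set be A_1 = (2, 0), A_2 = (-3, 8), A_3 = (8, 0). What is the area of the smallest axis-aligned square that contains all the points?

The bounding box has width 11 and height 8.
An axis-aligned square enclosing the set must have side ≥ max(width, height).
So the minimum side is max(11, 8) = 11.
Area = 11² = 121.

121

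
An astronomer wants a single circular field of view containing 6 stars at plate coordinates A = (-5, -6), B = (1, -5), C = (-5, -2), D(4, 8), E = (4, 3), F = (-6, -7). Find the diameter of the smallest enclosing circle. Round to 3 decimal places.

By Welzl's lemma the MEC is supported by two points (diametrically opposite) or three points (on a circumcircle).
The farthest pair is D–F with squared distance 325. The circle on this segment as diameter has centre (-1, 0.5) and r² = 325/4 = 81.25.
Check A: distance² to centre = 58.25 ≤ 81.25, so it lies inside.
All remaining points lie in this disk, and no smaller disk contains both endpoints, so this is the minimum enclosing circle.
Diameter = 2r = 2√(81.25) ≈ 18.028.

18.028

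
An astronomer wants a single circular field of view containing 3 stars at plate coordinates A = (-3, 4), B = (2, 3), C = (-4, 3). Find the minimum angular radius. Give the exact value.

3

Side lengths²: AB² = 26, AC² = 2, BC² = 36.
Since BC² = 36 ≥ 26 + 2 = 28, the angle opposite BC is not acute, so the smallest enclosing circle has BC as diameter.
Centre = midpoint of BC = (-1, 3), r² = 36/4 = 9.
r = √9 = 3.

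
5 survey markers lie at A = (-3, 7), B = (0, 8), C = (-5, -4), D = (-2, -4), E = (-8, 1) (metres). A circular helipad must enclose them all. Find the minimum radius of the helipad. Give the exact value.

6.5

The farthest pair is B–C with squared distance 169. The circle on this segment as diameter has centre (-2.5, 2) and r² = 169/4 = 42.25.
Check A: distance² to centre = 25.25 ≤ 42.25, so it lies inside.
All remaining points lie in this disk, and no smaller disk contains both endpoints, so this is the minimum enclosing circle.
r = √(42.25) = 6.5.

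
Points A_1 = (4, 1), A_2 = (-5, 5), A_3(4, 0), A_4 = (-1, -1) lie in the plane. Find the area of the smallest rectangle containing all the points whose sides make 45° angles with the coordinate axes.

In coordinates u = x + y, v = x − y the rectangle is axis-aligned; the map (x,y)→(u,v) scales areas by 2.
u-values: 5, 0, 4, -2; range = 5 − (-2) = 7.
v-values: 3, -10, 4, 0; range = 4 − (-10) = 14.
Area = (7 × 14) / 2 = 49.

49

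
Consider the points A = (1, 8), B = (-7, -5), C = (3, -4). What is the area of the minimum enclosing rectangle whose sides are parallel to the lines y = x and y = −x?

147

In coordinates u = x + y, v = x − y the rectangle is axis-aligned; the map (x,y)→(u,v) scales areas by 2.
u-values: 9, -12, -1; range = 9 − (-12) = 21.
v-values: -7, -2, 7; range = 7 − (-7) = 14.
Area = (21 × 14) / 2 = 147.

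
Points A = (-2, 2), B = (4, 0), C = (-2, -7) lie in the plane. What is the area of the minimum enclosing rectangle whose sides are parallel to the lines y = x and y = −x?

In coordinates u = x + y, v = x − y the rectangle is axis-aligned; the map (x,y)→(u,v) scales areas by 2.
u-values: 0, 4, -9; range = 4 − (-9) = 13.
v-values: -4, 4, 5; range = 5 − (-4) = 9.
Area = (13 × 9) / 2 = 58.5.

58.5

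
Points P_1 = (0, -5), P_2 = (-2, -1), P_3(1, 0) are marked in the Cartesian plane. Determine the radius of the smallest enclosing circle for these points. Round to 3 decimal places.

Side lengths²: P_1P_2² = 20, P_1P_3² = 26, P_2P_3² = 10.
Since P_1P_3² = 26 < 20 + 10 = 30, the triangle is acute, so the smallest enclosing circle is the circumcircle.
Circumcentre = (1/7, -17/7), r² = 325/49.
r = √(325/49) ≈ 2.575.

2.575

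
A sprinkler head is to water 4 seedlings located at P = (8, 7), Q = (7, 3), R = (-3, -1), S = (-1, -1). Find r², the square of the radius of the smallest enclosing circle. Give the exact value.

The farthest pair is P–R with squared distance 185. The circle on this segment as diameter has centre (2.5, 3) and r² = 185/4 = 46.25.
Check Q: distance² to centre = 20.25 ≤ 46.25, so it lies inside.
All remaining points lie in this disk, and no smaller disk contains both endpoints, so this is the minimum enclosing circle.

46.25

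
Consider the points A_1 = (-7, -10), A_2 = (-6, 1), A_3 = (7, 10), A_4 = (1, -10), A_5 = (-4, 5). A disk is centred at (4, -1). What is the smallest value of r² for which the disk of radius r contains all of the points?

202

The required radius is the distance from (4, -1) to the farthest point.
Squared distances: 202, 104, 130, 90, 100.
Maximum is 202, attained at A_1.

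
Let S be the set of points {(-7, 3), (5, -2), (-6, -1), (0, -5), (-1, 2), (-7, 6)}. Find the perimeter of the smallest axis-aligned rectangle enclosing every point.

46

Width = max x − min x = 5 − (-7) = 12.
Height = max y − min y = 6 − (-5) = 11.
Perimeter = 2(12 + 11) = 46.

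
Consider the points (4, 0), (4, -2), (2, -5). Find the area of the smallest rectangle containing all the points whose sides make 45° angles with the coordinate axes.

10.5

In coordinates u = x + y, v = x − y the rectangle is axis-aligned; the map (x,y)→(u,v) scales areas by 2.
u-values: 4, 2, -3; range = 4 − (-3) = 7.
v-values: 4, 6, 7; range = 7 − 4 = 3.
Area = (7 × 3) / 2 = 10.5.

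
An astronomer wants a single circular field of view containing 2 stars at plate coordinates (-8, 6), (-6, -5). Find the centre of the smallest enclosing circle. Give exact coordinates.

The smallest circle enclosing two points has them as diameter endpoints.
Centre = midpoint = (-7, 0.5); r² = |(-8, 6)−(-6, -5)|²/4 = 125/4 = 31.25.
Centre = (-7, 0.5).

(-7, 0.5)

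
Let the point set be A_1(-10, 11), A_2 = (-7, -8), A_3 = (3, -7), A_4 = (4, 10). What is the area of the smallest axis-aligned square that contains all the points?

361

The bounding box has width 14 and height 19.
An axis-aligned square enclosing the set must have side ≥ max(width, height).
So the minimum side is max(14, 19) = 19.
Area = 19² = 361.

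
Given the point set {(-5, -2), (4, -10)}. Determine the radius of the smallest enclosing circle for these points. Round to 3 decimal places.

The smallest circle enclosing two points has them as diameter endpoints.
Centre = midpoint = (-0.5, -6); r² = |(-5, -2)−(4, -10)|²/4 = 145/4 = 36.25.
r = √(36.25) ≈ 6.021.

6.021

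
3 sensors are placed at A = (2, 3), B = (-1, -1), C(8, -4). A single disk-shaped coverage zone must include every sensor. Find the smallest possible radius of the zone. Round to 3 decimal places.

4.859

Side lengths²: AB² = 25, AC² = 85, BC² = 90.
Since BC² = 90 < 85 + 25 = 110, the triangle is acute, so the smallest enclosing circle is the circumcircle.
Circumcentre = (23/6, -1.5), r² = 425/18.
r = √(425/18) ≈ 4.859.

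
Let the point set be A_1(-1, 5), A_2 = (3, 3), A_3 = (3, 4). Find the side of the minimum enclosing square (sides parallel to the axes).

The bounding box has width 4 and height 2.
An axis-aligned square enclosing the set must have side ≥ max(width, height).
So the minimum side is max(4, 2) = 4.

4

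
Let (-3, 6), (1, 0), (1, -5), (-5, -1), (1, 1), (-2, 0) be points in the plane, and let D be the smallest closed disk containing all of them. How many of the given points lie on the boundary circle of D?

By Welzl's lemma the MEC is supported by two points (diametrically opposite) or three points (on a circumcircle).
The farthest pair is (-3, 6)–(1, -5) with squared distance 137. The circle on this segment as diameter has centre (-1, 0.5) and r² = 137/4 = 34.25.
Check (1, 0): distance² to centre = 4.25 ≤ 34.25, so it lies inside.
All remaining points lie in this disk, and no smaller disk contains both endpoints, so this is the minimum enclosing circle.
The points at distance exactly r from the centre are (-3, 6), (1, -5) — 2 points.

2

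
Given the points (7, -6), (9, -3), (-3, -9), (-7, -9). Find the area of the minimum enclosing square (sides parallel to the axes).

256

The bounding box has width 16 and height 6.
An axis-aligned square enclosing the set must have side ≥ max(width, height).
So the minimum side is max(16, 6) = 16.
Area = 16² = 256.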